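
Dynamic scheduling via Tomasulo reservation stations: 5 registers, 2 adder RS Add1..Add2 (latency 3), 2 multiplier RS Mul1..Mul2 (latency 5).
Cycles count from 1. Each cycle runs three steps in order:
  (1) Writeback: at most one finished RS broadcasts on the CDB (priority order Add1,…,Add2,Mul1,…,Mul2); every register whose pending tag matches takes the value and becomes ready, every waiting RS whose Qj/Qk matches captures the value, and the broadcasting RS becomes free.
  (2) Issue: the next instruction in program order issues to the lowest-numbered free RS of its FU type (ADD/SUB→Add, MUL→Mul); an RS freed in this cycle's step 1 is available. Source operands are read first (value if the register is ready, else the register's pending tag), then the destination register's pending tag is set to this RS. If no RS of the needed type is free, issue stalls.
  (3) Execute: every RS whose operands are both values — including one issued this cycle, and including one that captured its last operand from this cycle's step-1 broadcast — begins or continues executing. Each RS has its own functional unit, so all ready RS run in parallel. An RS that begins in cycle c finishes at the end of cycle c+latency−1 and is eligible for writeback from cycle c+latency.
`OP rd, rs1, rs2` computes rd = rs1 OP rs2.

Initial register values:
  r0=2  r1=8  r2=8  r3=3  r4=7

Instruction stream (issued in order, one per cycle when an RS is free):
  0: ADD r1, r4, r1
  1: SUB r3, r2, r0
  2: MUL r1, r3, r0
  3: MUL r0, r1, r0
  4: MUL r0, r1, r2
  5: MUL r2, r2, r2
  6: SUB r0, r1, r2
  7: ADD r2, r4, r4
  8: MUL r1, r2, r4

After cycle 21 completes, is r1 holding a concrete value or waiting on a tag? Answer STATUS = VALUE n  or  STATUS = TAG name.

c1: issue ADD r1<-Add1 | r0:2,r1:Add1,r2:8,r3:3,r4:7
c2: issue SUB r3<-Add2 | r0:2,r1:Add1,r2:8,r3:Add2,r4:7
c3: issue MUL r1<-Mul1 | r0:2,r1:Mul1,r2:8,r3:Add2,r4:7
c4: CDB Add1=15; issue MUL r0<-Mul2 | r0:Mul2,r1:Mul1,r2:8,r3:Add2,r4:7
c5: CDB Add2=6; stall | r0:Mul2,r1:Mul1,r2:8,r3:6,r4:7
c6: stall | r0:Mul2,r1:Mul1,r2:8,r3:6,r4:7
c7: stall | r0:Mul2,r1:Mul1,r2:8,r3:6,r4:7
c8: stall | r0:Mul2,r1:Mul1,r2:8,r3:6,r4:7
c9: stall | r0:Mul2,r1:Mul1,r2:8,r3:6,r4:7
c10: CDB Mul1=12; issue MUL r0<-Mul1 | r0:Mul1,r1:12,r2:8,r3:6,r4:7
c11: stall | r0:Mul1,r1:12,r2:8,r3:6,r4:7
c12: stall | r0:Mul1,r1:12,r2:8,r3:6,r4:7
c13: stall | r0:Mul1,r1:12,r2:8,r3:6,r4:7
c14: stall | r0:Mul1,r1:12,r2:8,r3:6,r4:7
c15: CDB Mul1=96; issue MUL r2<-Mul1 | r0:96,r1:12,r2:Mul1,r3:6,r4:7
c16: CDB Mul2=24; issue SUB r0<-Add1 | r0:Add1,r1:12,r2:Mul1,r3:6,r4:7
c17: issue ADD r2<-Add2 | r0:Add1,r1:12,r2:Add2,r3:6,r4:7
c18: issue MUL r1<-Mul2 | r0:Add1,r1:Mul2,r2:Add2,r3:6,r4:7
c19: - | r0:Add1,r1:Mul2,r2:Add2,r3:6,r4:7
c20: CDB Add2=14 | r0:Add1,r1:Mul2,r2:14,r3:6,r4:7
c21: CDB Mul1=64 | r0:Add1,r1:Mul2,r2:14,r3:6,r4:7

STATUS = TAG Mul2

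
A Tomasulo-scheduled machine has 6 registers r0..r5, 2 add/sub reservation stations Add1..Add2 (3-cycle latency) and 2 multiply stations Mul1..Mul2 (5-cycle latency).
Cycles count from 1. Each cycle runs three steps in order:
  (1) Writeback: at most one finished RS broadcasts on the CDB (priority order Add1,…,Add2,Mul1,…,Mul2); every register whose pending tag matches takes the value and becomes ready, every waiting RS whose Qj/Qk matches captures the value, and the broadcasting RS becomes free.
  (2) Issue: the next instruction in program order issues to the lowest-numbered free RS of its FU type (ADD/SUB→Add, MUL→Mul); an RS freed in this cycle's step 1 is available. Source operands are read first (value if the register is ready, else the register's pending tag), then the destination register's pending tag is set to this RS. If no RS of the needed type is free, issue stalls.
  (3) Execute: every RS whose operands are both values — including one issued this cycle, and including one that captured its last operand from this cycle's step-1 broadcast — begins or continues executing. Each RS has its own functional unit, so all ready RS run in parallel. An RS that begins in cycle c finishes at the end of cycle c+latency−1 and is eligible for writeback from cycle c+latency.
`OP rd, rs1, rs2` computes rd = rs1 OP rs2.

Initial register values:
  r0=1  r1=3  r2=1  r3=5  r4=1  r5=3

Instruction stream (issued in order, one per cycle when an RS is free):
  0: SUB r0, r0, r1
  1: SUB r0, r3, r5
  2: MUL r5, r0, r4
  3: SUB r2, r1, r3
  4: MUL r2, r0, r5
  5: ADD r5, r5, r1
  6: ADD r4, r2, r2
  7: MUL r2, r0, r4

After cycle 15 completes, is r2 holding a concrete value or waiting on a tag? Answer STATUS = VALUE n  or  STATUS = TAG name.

STATUS = TAG Mul1

  c1: issue SUB r0<-Add1  regs: r0:Add1,r1:3,r2:1,r3:5,r4:1,r5:3
  c2: issue SUB r0<-Add2  regs: r0:Add2,r1:3,r2:1,r3:5,r4:1,r5:3
  c3: issue MUL r5<-Mul1  regs: r0:Add2,r1:3,r2:1,r3:5,r4:1,r5:Mul1
  c4: CDB Add1=-2; issue SUB r2<-Add1  regs: r0:Add2,r1:3,r2:Add1,r3:5,r4:1,r5:Mul1
  c5: CDB Add2=2; issue MUL r2<-Mul2  regs: r0:2,r1:3,r2:Mul2,r3:5,r4:1,r5:Mul1
  c6: issue ADD r5<-Add2  regs: r0:2,r1:3,r2:Mul2,r3:5,r4:1,r5:Add2
  c7: CDB Add1=-2; issue ADD r4<-Add1  regs: r0:2,r1:3,r2:Mul2,r3:5,r4:Add1,r5:Add2
  c8: stall  regs: r0:2,r1:3,r2:Mul2,r3:5,r4:Add1,r5:Add2
  c9: stall  regs: r0:2,r1:3,r2:Mul2,r3:5,r4:Add1,r5:Add2
  c10: CDB Mul1=2; issue MUL r2<-Mul1  regs: r0:2,r1:3,r2:Mul1,r3:5,r4:Add1,r5:Add2
  c11: -  regs: r0:2,r1:3,r2:Mul1,r3:5,r4:Add1,r5:Add2
  c12: -  regs: r0:2,r1:3,r2:Mul1,r3:5,r4:Add1,r5:Add2
  c13: CDB Add2=5  regs: r0:2,r1:3,r2:Mul1,r3:5,r4:Add1,r5:5
  c14: -  regs: r0:2,r1:3,r2:Mul1,r3:5,r4:Add1,r5:5
  c15: CDB Mul2=4  regs: r0:2,r1:3,r2:Mul1,r3:5,r4:Add1,r5:5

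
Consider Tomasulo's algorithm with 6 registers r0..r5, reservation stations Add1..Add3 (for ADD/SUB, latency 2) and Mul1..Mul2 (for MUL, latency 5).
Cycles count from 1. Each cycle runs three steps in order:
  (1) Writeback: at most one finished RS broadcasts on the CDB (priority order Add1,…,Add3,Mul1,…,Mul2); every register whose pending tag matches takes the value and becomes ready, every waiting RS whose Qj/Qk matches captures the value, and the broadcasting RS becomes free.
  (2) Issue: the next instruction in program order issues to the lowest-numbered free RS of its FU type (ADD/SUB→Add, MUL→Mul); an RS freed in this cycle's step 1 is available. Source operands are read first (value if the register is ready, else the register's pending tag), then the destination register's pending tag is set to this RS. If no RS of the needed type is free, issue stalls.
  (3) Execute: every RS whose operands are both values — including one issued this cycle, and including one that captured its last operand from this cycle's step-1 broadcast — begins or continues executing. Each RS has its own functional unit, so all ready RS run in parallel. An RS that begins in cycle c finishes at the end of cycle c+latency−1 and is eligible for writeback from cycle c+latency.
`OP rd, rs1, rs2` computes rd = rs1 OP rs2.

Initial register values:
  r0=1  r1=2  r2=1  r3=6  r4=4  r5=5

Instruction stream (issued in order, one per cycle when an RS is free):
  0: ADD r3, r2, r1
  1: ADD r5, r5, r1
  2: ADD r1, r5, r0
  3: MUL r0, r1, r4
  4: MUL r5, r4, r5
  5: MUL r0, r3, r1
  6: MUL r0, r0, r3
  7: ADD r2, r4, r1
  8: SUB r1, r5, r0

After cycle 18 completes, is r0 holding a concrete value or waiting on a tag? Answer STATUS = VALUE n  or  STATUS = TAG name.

  c1: issue ADD r3<-Add1  regs: r0:1,r1:2,r2:1,r3:Add1,r4:4,r5:5
  c2: issue ADD r5<-Add2  regs: r0:1,r1:2,r2:1,r3:Add1,r4:4,r5:Add2
  c3: CDB Add1=3; issue ADD r1<-Add1  regs: r0:1,r1:Add1,r2:1,r3:3,r4:4,r5:Add2
  c4: CDB Add2=7; issue MUL r0<-Mul1  regs: r0:Mul1,r1:Add1,r2:1,r3:3,r4:4,r5:7
  c5: issue MUL r5<-Mul2  regs: r0:Mul1,r1:Add1,r2:1,r3:3,r4:4,r5:Mul2
  c6: CDB Add1=8; stall  regs: r0:Mul1,r1:8,r2:1,r3:3,r4:4,r5:Mul2
  c7: stall  regs: r0:Mul1,r1:8,r2:1,r3:3,r4:4,r5:Mul2
  c8: stall  regs: r0:Mul1,r1:8,r2:1,r3:3,r4:4,r5:Mul2
  c9: stall  regs: r0:Mul1,r1:8,r2:1,r3:3,r4:4,r5:Mul2
  c10: CDB Mul2=28; issue MUL r0<-Mul2  regs: r0:Mul2,r1:8,r2:1,r3:3,r4:4,r5:28
  c11: CDB Mul1=32; issue MUL r0<-Mul1  regs: r0:Mul1,r1:8,r2:1,r3:3,r4:4,r5:28
  c12: issue ADD r2<-Add1  regs: r0:Mul1,r1:8,r2:Add1,r3:3,r4:4,r5:28
  c13: issue SUB r1<-Add2  regs: r0:Mul1,r1:Add2,r2:Add1,r3:3,r4:4,r5:28
  c14: CDB Add1=12  regs: r0:Mul1,r1:Add2,r2:12,r3:3,r4:4,r5:28
  c15: CDB Mul2=24  regs: r0:Mul1,r1:Add2,r2:12,r3:3,r4:4,r5:28
  c16: -  regs: r0:Mul1,r1:Add2,r2:12,r3:3,r4:4,r5:28
  c17: -  regs: r0:Mul1,r1:Add2,r2:12,r3:3,r4:4,r5:28
  c18: -  regs: r0:Mul1,r1:Add2,r2:12,r3:3,r4:4,r5:28

STATUS = TAG Mul1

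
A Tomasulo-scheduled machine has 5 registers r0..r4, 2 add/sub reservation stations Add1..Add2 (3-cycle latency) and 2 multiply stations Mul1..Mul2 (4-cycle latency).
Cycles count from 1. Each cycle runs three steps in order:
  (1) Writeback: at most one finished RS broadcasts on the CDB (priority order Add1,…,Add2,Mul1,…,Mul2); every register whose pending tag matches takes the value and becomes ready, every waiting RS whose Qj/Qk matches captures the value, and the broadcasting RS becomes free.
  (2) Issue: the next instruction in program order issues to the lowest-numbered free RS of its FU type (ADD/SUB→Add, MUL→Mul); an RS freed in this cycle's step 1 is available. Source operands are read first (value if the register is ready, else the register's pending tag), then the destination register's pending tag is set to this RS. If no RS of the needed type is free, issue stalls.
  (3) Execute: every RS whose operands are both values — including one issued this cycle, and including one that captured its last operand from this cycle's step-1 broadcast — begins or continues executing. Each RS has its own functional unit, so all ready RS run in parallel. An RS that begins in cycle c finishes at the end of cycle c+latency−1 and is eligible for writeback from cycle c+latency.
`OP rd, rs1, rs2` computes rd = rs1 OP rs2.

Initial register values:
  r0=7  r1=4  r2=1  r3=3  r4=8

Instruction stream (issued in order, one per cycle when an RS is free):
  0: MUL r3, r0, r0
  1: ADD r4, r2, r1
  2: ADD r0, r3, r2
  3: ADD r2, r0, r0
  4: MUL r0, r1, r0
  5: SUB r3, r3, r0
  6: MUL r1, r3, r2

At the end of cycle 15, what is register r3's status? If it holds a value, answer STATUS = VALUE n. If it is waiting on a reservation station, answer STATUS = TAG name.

STATUS = TAG Add2

  c1: issue MUL r3<-Mul1  regs: r0:7,r1:4,r2:1,r3:Mul1,r4:8
  c2: issue ADD r4<-Add1  regs: r0:7,r1:4,r2:1,r3:Mul1,r4:Add1
  c3: issue ADD r0<-Add2  regs: r0:Add2,r1:4,r2:1,r3:Mul1,r4:Add1
  c4: stall  regs: r0:Add2,r1:4,r2:1,r3:Mul1,r4:Add1
  c5: CDB Add1=5; issue ADD r2<-Add1  regs: r0:Add2,r1:4,r2:Add1,r3:Mul1,r4:5
  c6: CDB Mul1=49; issue MUL r0<-Mul1  regs: r0:Mul1,r1:4,r2:Add1,r3:49,r4:5
  c7: stall  regs: r0:Mul1,r1:4,r2:Add1,r3:49,r4:5
  c8: stall  regs: r0:Mul1,r1:4,r2:Add1,r3:49,r4:5
  c9: CDB Add2=50; issue SUB r3<-Add2  regs: r0:Mul1,r1:4,r2:Add1,r3:Add2,r4:5
  c10: issue MUL r1<-Mul2  regs: r0:Mul1,r1:Mul2,r2:Add1,r3:Add2,r4:5
  c11: -  regs: r0:Mul1,r1:Mul2,r2:Add1,r3:Add2,r4:5
  c12: CDB Add1=100  regs: r0:Mul1,r1:Mul2,r2:100,r3:Add2,r4:5
  c13: CDB Mul1=200  regs: r0:200,r1:Mul2,r2:100,r3:Add2,r4:5
  c14: -  regs: r0:200,r1:Mul2,r2:100,r3:Add2,r4:5
  c15: -  regs: r0:200,r1:Mul2,r2:100,r3:Add2,r4:5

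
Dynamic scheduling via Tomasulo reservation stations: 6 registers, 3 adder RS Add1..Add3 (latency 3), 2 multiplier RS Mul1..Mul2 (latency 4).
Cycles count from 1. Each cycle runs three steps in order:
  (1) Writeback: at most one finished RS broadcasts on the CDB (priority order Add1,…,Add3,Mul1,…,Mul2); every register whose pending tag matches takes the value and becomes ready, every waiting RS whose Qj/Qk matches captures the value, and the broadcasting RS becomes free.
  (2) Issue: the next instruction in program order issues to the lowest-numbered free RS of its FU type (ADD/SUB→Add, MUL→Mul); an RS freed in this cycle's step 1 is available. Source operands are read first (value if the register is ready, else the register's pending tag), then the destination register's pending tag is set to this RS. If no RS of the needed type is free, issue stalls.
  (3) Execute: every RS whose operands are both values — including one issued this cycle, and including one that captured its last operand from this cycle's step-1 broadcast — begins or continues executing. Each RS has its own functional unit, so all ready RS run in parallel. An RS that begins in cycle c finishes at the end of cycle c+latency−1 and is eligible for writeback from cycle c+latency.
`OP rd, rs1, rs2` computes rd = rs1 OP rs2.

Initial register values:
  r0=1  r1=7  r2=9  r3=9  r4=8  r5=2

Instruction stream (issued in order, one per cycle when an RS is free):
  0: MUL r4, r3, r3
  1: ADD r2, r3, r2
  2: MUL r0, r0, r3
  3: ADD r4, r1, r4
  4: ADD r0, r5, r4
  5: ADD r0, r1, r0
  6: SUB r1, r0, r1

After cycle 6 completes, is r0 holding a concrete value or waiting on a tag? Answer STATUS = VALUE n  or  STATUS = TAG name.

STATUS = TAG Add3

cycle 1: issue MUL r4<-Mul1 // r0:1,r1:7,r2:9,r3:9,r4:Mul1,r5:2
cycle 2: issue ADD r2<-Add1 // r0:1,r1:7,r2:Add1,r3:9,r4:Mul1,r5:2
cycle 3: issue MUL r0<-Mul2 // r0:Mul2,r1:7,r2:Add1,r3:9,r4:Mul1,r5:2
cycle 4: issue ADD r4<-Add2 // r0:Mul2,r1:7,r2:Add1,r3:9,r4:Add2,r5:2
cycle 5: CDB Add1=18; issue ADD r0<-Add1 // r0:Add1,r1:7,r2:18,r3:9,r4:Add2,r5:2
cycle 6: CDB Mul1=81; issue ADD r0<-Add3 // r0:Add3,r1:7,r2:18,r3:9,r4:Add2,r5:2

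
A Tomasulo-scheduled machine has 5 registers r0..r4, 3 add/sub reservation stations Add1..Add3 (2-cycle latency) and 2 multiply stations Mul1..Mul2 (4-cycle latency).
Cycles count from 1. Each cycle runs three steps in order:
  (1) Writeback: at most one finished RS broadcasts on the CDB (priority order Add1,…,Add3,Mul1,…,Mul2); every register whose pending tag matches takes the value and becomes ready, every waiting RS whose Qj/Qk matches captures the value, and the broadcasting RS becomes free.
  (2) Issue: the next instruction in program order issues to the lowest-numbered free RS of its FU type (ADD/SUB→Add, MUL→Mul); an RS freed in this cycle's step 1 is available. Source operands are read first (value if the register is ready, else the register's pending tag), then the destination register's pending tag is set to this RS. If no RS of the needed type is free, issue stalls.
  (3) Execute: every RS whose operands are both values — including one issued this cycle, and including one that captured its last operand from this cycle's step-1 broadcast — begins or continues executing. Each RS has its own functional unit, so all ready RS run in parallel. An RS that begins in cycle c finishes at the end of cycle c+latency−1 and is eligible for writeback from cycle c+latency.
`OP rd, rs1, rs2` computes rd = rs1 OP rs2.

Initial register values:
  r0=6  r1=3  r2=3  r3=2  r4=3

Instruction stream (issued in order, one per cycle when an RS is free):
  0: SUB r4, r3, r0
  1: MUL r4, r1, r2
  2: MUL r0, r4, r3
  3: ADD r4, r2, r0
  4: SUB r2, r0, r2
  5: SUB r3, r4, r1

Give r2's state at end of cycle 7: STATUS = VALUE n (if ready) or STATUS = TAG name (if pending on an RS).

  c1: issue SUB r4<-Add1  regs: r0:6,r1:3,r2:3,r3:2,r4:Add1
  c2: issue MUL r4<-Mul1  regs: r0:6,r1:3,r2:3,r3:2,r4:Mul1
  c3: CDB Add1=-4; issue MUL r0<-Mul2  regs: r0:Mul2,r1:3,r2:3,r3:2,r4:Mul1
  c4: issue ADD r4<-Add1  regs: r0:Mul2,r1:3,r2:3,r3:2,r4:Add1
  c5: issue SUB r2<-Add2  regs: r0:Mul2,r1:3,r2:Add2,r3:2,r4:Add1
  c6: CDB Mul1=9; issue SUB r3<-Add3  regs: r0:Mul2,r1:3,r2:Add2,r3:Add3,r4:Add1
  c7: -  regs: r0:Mul2,r1:3,r2:Add2,r3:Add3,r4:Add1

STATUS = TAG Add2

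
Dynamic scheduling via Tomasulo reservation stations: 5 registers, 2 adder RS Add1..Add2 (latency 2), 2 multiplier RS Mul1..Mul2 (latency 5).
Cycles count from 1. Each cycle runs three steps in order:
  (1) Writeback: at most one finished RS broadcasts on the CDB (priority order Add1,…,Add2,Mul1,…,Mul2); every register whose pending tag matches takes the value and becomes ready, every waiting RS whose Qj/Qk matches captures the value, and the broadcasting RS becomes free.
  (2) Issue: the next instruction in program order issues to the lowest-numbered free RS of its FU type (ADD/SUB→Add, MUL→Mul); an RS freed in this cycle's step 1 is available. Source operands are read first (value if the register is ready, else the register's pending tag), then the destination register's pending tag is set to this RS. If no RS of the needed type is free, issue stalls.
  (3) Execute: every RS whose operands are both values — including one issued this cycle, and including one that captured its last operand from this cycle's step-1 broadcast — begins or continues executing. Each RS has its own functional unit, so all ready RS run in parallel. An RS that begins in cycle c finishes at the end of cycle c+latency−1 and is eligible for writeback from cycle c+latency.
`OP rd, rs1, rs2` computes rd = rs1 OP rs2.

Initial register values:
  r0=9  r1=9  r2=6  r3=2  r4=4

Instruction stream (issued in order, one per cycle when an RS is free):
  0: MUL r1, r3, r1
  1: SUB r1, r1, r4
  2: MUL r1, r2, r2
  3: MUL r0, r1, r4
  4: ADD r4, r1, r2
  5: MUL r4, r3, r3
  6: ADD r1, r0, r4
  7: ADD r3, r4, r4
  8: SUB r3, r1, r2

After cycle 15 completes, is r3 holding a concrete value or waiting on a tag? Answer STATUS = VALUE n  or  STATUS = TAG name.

c1: issue MUL r1<-Mul1 | r0:9,r1:Mul1,r2:6,r3:2,r4:4
c2: issue SUB r1<-Add1 | r0:9,r1:Add1,r2:6,r3:2,r4:4
c3: issue MUL r1<-Mul2 | r0:9,r1:Mul2,r2:6,r3:2,r4:4
c4: stall | r0:9,r1:Mul2,r2:6,r3:2,r4:4
c5: stall | r0:9,r1:Mul2,r2:6,r3:2,r4:4
c6: CDB Mul1=18; issue MUL r0<-Mul1 | r0:Mul1,r1:Mul2,r2:6,r3:2,r4:4
c7: issue ADD r4<-Add2 | r0:Mul1,r1:Mul2,r2:6,r3:2,r4:Add2
c8: CDB Add1=14; stall | r0:Mul1,r1:Mul2,r2:6,r3:2,r4:Add2
c9: CDB Mul2=36; issue MUL r4<-Mul2 | r0:Mul1,r1:36,r2:6,r3:2,r4:Mul2
c10: issue ADD r1<-Add1 | r0:Mul1,r1:Add1,r2:6,r3:2,r4:Mul2
c11: CDB Add2=42; issue ADD r3<-Add2 | r0:Mul1,r1:Add1,r2:6,r3:Add2,r4:Mul2
c12: stall | r0:Mul1,r1:Add1,r2:6,r3:Add2,r4:Mul2
c13: stall | r0:Mul1,r1:Add1,r2:6,r3:Add2,r4:Mul2
c14: CDB Mul1=144; stall | r0:144,r1:Add1,r2:6,r3:Add2,r4:Mul2
c15: CDB Mul2=4; stall | r0:144,r1:Add1,r2:6,r3:Add2,r4:4

STATUS = TAG Add2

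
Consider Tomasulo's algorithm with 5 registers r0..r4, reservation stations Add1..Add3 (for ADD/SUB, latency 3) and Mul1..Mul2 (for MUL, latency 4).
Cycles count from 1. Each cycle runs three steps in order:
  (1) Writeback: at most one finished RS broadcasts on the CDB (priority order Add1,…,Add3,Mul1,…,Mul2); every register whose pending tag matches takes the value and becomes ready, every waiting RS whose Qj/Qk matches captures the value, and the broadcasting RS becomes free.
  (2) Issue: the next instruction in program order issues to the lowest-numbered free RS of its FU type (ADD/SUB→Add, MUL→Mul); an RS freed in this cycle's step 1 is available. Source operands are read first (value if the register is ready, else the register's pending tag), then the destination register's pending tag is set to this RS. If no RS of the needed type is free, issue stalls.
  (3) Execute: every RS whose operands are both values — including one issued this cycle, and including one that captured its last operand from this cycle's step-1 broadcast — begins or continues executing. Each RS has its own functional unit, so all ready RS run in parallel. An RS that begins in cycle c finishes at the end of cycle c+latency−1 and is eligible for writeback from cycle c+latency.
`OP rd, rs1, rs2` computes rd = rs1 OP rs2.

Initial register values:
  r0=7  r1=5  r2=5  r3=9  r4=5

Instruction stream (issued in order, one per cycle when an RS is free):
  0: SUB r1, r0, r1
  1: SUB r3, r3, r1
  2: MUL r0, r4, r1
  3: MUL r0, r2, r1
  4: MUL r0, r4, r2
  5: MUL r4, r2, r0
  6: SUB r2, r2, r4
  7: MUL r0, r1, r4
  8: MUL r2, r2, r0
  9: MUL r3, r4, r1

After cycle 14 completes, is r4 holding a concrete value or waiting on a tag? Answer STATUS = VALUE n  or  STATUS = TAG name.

STATUS = TAG Mul2

c1: issue SUB r1<-Add1 | r0:7,r1:Add1,r2:5,r3:9,r4:5
c2: issue SUB r3<-Add2 | r0:7,r1:Add1,r2:5,r3:Add2,r4:5
c3: issue MUL r0<-Mul1 | r0:Mul1,r1:Add1,r2:5,r3:Add2,r4:5
c4: CDB Add1=2; issue MUL r0<-Mul2 | r0:Mul2,r1:2,r2:5,r3:Add2,r4:5
c5: stall | r0:Mul2,r1:2,r2:5,r3:Add2,r4:5
c6: stall | r0:Mul2,r1:2,r2:5,r3:Add2,r4:5
c7: CDB Add2=7; stall | r0:Mul2,r1:2,r2:5,r3:7,r4:5
c8: CDB Mul1=10; issue MUL r0<-Mul1 | r0:Mul1,r1:2,r2:5,r3:7,r4:5
c9: CDB Mul2=10; issue MUL r4<-Mul2 | r0:Mul1,r1:2,r2:5,r3:7,r4:Mul2
c10: issue SUB r2<-Add1 | r0:Mul1,r1:2,r2:Add1,r3:7,r4:Mul2
c11: stall | r0:Mul1,r1:2,r2:Add1,r3:7,r4:Mul2
c12: CDB Mul1=25; issue MUL r0<-Mul1 | r0:Mul1,r1:2,r2:Add1,r3:7,r4:Mul2
c13: stall | r0:Mul1,r1:2,r2:Add1,r3:7,r4:Mul2
c14: stall | r0:Mul1,r1:2,r2:Add1,r3:7,r4:Mul2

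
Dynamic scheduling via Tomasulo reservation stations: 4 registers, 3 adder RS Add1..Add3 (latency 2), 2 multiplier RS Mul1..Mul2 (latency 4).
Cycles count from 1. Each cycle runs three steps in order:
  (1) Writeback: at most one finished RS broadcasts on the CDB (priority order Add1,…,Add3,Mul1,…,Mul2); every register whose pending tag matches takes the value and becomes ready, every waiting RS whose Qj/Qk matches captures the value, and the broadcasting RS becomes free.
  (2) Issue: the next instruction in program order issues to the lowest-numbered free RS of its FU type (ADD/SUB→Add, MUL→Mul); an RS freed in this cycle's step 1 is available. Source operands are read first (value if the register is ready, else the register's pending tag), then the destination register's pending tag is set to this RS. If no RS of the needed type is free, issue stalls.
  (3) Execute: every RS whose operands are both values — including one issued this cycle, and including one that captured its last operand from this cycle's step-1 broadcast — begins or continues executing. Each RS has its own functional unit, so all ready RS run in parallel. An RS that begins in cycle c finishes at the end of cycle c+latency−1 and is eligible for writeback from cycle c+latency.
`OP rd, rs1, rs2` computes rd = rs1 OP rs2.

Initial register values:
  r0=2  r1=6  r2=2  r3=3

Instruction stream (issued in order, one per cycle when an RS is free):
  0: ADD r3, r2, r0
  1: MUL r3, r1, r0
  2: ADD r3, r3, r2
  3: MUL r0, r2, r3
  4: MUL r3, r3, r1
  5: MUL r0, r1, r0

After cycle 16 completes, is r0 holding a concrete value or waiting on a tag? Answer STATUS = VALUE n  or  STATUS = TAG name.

cycle 1: issue ADD r3<-Add1 // r0:2,r1:6,r2:2,r3:Add1
cycle 2: issue MUL r3<-Mul1 // r0:2,r1:6,r2:2,r3:Mul1
cycle 3: CDB Add1=4; issue ADD r3<-Add1 // r0:2,r1:6,r2:2,r3:Add1
cycle 4: issue MUL r0<-Mul2 // r0:Mul2,r1:6,r2:2,r3:Add1
cycle 5: stall // r0:Mul2,r1:6,r2:2,r3:Add1
cycle 6: CDB Mul1=12; issue MUL r3<-Mul1 // r0:Mul2,r1:6,r2:2,r3:Mul1
cycle 7: stall // r0:Mul2,r1:6,r2:2,r3:Mul1
cycle 8: CDB Add1=14; stall // r0:Mul2,r1:6,r2:2,r3:Mul1
cycle 9: stall // r0:Mul2,r1:6,r2:2,r3:Mul1
cycle 10: stall // r0:Mul2,r1:6,r2:2,r3:Mul1
cycle 11: stall // r0:Mul2,r1:6,r2:2,r3:Mul1
cycle 12: CDB Mul1=84; issue MUL r0<-Mul1 // r0:Mul1,r1:6,r2:2,r3:84
cycle 13: CDB Mul2=28 // r0:Mul1,r1:6,r2:2,r3:84
cycle 14: - // r0:Mul1,r1:6,r2:2,r3:84
cycle 15: - // r0:Mul1,r1:6,r2:2,r3:84
cycle 16: - // r0:Mul1,r1:6,r2:2,r3:84

STATUS = TAG Mul1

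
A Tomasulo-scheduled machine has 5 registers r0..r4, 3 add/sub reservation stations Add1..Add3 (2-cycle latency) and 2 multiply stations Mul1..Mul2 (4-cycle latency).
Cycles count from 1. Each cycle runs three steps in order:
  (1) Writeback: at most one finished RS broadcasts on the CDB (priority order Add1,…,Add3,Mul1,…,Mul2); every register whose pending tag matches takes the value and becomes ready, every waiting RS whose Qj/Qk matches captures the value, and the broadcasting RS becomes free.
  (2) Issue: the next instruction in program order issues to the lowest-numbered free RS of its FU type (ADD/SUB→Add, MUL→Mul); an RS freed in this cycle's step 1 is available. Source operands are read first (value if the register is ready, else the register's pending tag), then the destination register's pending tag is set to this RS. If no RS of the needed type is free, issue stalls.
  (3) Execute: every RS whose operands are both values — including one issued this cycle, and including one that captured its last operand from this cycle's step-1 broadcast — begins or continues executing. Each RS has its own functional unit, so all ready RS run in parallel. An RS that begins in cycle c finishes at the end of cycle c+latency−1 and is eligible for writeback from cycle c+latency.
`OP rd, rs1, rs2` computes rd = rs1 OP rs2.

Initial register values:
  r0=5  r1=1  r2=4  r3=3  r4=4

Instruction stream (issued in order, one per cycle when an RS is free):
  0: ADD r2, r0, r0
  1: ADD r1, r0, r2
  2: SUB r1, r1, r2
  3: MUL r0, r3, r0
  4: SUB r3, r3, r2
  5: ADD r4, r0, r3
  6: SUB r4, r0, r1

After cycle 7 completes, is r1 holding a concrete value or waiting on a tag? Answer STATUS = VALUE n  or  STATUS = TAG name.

c1: issue ADD r2<-Add1 | r0:5,r1:1,r2:Add1,r3:3,r4:4
c2: issue ADD r1<-Add2 | r0:5,r1:Add2,r2:Add1,r3:3,r4:4
c3: CDB Add1=10; issue SUB r1<-Add1 | r0:5,r1:Add1,r2:10,r3:3,r4:4
c4: issue MUL r0<-Mul1 | r0:Mul1,r1:Add1,r2:10,r3:3,r4:4
c5: CDB Add2=15; issue SUB r3<-Add2 | r0:Mul1,r1:Add1,r2:10,r3:Add2,r4:4
c6: issue ADD r4<-Add3 | r0:Mul1,r1:Add1,r2:10,r3:Add2,r4:Add3
c7: CDB Add1=5; issue SUB r4<-Add1 | r0:Mul1,r1:5,r2:10,r3:Add2,r4:Add1

STATUS = VALUE 5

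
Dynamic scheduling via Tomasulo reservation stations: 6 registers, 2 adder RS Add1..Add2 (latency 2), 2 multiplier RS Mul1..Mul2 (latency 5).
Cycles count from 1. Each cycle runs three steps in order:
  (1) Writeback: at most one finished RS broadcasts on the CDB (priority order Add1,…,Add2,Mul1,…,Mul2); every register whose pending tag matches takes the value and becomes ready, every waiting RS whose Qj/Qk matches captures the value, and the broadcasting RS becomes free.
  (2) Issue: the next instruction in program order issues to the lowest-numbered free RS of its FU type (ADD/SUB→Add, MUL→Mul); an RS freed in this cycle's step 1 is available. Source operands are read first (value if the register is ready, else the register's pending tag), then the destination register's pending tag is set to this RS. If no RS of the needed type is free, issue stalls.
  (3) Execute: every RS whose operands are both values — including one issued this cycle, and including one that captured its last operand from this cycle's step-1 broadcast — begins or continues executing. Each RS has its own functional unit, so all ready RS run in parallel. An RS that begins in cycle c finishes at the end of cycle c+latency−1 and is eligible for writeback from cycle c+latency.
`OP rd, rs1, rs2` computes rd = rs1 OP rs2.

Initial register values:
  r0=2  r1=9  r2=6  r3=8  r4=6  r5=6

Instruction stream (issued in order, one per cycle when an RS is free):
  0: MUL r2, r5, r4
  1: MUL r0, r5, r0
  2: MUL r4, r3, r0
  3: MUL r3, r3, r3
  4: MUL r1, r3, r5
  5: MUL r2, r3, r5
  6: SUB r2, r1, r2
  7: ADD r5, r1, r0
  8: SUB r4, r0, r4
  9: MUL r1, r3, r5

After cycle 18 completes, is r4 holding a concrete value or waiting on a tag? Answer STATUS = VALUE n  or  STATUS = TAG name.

STATUS = VALUE 96

c1: issue MUL r2<-Mul1 | r0:2,r1:9,r2:Mul1,r3:8,r4:6,r5:6
c2: issue MUL r0<-Mul2 | r0:Mul2,r1:9,r2:Mul1,r3:8,r4:6,r5:6
c3: stall | r0:Mul2,r1:9,r2:Mul1,r3:8,r4:6,r5:6
c4: stall | r0:Mul2,r1:9,r2:Mul1,r3:8,r4:6,r5:6
c5: stall | r0:Mul2,r1:9,r2:Mul1,r3:8,r4:6,r5:6
c6: CDB Mul1=36; issue MUL r4<-Mul1 | r0:Mul2,r1:9,r2:36,r3:8,r4:Mul1,r5:6
c7: CDB Mul2=12; issue MUL r3<-Mul2 | r0:12,r1:9,r2:36,r3:Mul2,r4:Mul1,r5:6
c8: stall | r0:12,r1:9,r2:36,r3:Mul2,r4:Mul1,r5:6
c9: stall | r0:12,r1:9,r2:36,r3:Mul2,r4:Mul1,r5:6
c10: stall | r0:12,r1:9,r2:36,r3:Mul2,r4:Mul1,r5:6
c11: stall | r0:12,r1:9,r2:36,r3:Mul2,r4:Mul1,r5:6
c12: CDB Mul1=96; issue MUL r1<-Mul1 | r0:12,r1:Mul1,r2:36,r3:Mul2,r4:96,r5:6
c13: CDB Mul2=64; issue MUL r2<-Mul2 | r0:12,r1:Mul1,r2:Mul2,r3:64,r4:96,r5:6
c14: issue SUB r2<-Add1 | r0:12,r1:Mul1,r2:Add1,r3:64,r4:96,r5:6
c15: issue ADD r5<-Add2 | r0:12,r1:Mul1,r2:Add1,r3:64,r4:96,r5:Add2
c16: stall | r0:12,r1:Mul1,r2:Add1,r3:64,r4:96,r5:Add2
c17: stall | r0:12,r1:Mul1,r2:Add1,r3:64,r4:96,r5:Add2
c18: CDB Mul1=384; stall | r0:12,r1:384,r2:Add1,r3:64,r4:96,r5:Add2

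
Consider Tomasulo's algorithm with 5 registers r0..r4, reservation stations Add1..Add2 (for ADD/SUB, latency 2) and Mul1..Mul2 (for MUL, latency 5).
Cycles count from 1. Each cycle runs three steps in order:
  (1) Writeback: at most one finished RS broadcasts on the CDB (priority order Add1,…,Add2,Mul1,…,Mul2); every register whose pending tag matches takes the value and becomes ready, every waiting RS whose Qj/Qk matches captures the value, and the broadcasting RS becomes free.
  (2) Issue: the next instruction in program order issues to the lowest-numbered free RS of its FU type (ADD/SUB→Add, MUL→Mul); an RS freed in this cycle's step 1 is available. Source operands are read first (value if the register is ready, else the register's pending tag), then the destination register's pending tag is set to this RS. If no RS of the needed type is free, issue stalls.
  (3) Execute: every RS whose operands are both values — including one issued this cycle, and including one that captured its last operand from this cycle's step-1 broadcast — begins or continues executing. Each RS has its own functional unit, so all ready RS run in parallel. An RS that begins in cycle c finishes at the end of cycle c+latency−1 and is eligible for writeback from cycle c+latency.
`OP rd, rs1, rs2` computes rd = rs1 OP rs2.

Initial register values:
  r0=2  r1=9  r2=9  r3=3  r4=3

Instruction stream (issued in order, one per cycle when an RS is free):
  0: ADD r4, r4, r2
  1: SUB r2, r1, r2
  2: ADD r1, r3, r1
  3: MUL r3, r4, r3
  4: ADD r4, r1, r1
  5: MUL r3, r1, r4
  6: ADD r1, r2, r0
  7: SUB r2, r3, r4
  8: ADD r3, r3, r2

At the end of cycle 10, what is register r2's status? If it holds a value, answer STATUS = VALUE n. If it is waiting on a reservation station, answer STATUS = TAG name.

STATUS = TAG Add2

cycle 1: issue ADD r4<-Add1 // r0:2,r1:9,r2:9,r3:3,r4:Add1
cycle 2: issue SUB r2<-Add2 // r0:2,r1:9,r2:Add2,r3:3,r4:Add1
cycle 3: CDB Add1=12; issue ADD r1<-Add1 // r0:2,r1:Add1,r2:Add2,r3:3,r4:12
cycle 4: CDB Add2=0; issue MUL r3<-Mul1 // r0:2,r1:Add1,r2:0,r3:Mul1,r4:12
cycle 5: CDB Add1=12; issue ADD r4<-Add1 // r0:2,r1:12,r2:0,r3:Mul1,r4:Add1
cycle 6: issue MUL r3<-Mul2 // r0:2,r1:12,r2:0,r3:Mul2,r4:Add1
cycle 7: CDB Add1=24; issue ADD r1<-Add1 // r0:2,r1:Add1,r2:0,r3:Mul2,r4:24
cycle 8: issue SUB r2<-Add2 // r0:2,r1:Add1,r2:Add2,r3:Mul2,r4:24
cycle 9: CDB Add1=2; issue ADD r3<-Add1 // r0:2,r1:2,r2:Add2,r3:Add1,r4:24
cycle 10: CDB Mul1=36 // r0:2,r1:2,r2:Add2,r3:Add1,r4:24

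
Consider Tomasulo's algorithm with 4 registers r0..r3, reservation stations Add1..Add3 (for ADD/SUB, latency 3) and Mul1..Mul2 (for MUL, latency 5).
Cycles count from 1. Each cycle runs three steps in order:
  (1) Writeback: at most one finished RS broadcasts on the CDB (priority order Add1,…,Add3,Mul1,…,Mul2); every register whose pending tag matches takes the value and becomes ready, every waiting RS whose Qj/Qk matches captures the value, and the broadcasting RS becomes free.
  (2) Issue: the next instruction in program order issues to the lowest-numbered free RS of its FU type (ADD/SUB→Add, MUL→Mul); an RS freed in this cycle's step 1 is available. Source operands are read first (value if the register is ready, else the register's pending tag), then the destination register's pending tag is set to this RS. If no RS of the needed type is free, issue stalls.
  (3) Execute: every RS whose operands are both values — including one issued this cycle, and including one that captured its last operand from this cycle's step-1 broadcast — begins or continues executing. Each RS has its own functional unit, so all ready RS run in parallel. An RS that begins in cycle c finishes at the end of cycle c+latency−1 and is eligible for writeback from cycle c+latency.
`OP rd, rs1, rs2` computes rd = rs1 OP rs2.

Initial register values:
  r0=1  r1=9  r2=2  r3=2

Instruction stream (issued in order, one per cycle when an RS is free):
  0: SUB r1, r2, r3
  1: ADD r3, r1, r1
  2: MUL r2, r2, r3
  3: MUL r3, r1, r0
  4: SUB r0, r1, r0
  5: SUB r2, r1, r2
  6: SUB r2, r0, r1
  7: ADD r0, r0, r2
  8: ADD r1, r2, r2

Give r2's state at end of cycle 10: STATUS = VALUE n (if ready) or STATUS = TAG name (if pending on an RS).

STATUS = TAG Add2

c1: issue SUB r1<-Add1 | r0:1,r1:Add1,r2:2,r3:2
c2: issue ADD r3<-Add2 | r0:1,r1:Add1,r2:2,r3:Add2
c3: issue MUL r2<-Mul1 | r0:1,r1:Add1,r2:Mul1,r3:Add2
c4: CDB Add1=0; issue MUL r3<-Mul2 | r0:1,r1:0,r2:Mul1,r3:Mul2
c5: issue SUB r0<-Add1 | r0:Add1,r1:0,r2:Mul1,r3:Mul2
c6: issue SUB r2<-Add3 | r0:Add1,r1:0,r2:Add3,r3:Mul2
c7: CDB Add2=0; issue SUB r2<-Add2 | r0:Add1,r1:0,r2:Add2,r3:Mul2
c8: CDB Add1=-1; issue ADD r0<-Add1 | r0:Add1,r1:0,r2:Add2,r3:Mul2
c9: CDB Mul2=0; stall | r0:Add1,r1:0,r2:Add2,r3:0
c10: stall | r0:Add1,r1:0,r2:Add2,r3:0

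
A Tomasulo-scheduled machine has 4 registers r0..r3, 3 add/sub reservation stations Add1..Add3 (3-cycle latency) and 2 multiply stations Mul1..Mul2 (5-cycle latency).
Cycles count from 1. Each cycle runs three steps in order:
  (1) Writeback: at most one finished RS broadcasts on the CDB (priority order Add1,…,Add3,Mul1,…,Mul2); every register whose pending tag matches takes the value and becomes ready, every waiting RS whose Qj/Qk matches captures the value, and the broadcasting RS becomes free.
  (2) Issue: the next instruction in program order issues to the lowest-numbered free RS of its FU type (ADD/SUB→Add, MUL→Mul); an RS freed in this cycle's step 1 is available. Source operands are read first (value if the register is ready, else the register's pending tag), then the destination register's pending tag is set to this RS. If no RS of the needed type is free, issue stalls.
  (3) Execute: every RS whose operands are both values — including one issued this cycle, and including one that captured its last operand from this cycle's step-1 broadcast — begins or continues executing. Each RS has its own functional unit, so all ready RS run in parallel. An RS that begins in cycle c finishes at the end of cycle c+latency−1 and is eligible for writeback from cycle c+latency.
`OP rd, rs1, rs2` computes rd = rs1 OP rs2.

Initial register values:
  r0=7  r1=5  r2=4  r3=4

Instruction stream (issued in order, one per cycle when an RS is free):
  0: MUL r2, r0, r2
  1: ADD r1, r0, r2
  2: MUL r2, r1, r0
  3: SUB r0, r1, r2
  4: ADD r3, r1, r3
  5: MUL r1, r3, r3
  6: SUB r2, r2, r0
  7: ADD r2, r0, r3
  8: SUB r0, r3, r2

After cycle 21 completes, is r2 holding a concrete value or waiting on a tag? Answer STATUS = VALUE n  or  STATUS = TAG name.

c1: issue MUL r2<-Mul1 | r0:7,r1:5,r2:Mul1,r3:4
c2: issue ADD r1<-Add1 | r0:7,r1:Add1,r2:Mul1,r3:4
c3: issue MUL r2<-Mul2 | r0:7,r1:Add1,r2:Mul2,r3:4
c4: issue SUB r0<-Add2 | r0:Add2,r1:Add1,r2:Mul2,r3:4
c5: issue ADD r3<-Add3 | r0:Add2,r1:Add1,r2:Mul2,r3:Add3
c6: CDB Mul1=28; issue MUL r1<-Mul1 | r0:Add2,r1:Mul1,r2:Mul2,r3:Add3
c7: stall | r0:Add2,r1:Mul1,r2:Mul2,r3:Add3
c8: stall | r0:Add2,r1:Mul1,r2:Mul2,r3:Add3
c9: CDB Add1=35; issue SUB r2<-Add1 | r0:Add2,r1:Mul1,r2:Add1,r3:Add3
c10: stall | r0:Add2,r1:Mul1,r2:Add1,r3:Add3
c11: stall | r0:Add2,r1:Mul1,r2:Add1,r3:Add3
c12: CDB Add3=39; issue ADD r2<-Add3 | r0:Add2,r1:Mul1,r2:Add3,r3:39
c13: stall | r0:Add2,r1:Mul1,r2:Add3,r3:39
c14: CDB Mul2=245; stall | r0:Add2,r1:Mul1,r2:Add3,r3:39
c15: stall | r0:Add2,r1:Mul1,r2:Add3,r3:39
c16: stall | r0:Add2,r1:Mul1,r2:Add3,r3:39
c17: CDB Add2=-210; issue SUB r0<-Add2 | r0:Add2,r1:Mul1,r2:Add3,r3:39
c18: CDB Mul1=1521 | r0:Add2,r1:1521,r2:Add3,r3:39
c19: - | r0:Add2,r1:1521,r2:Add3,r3:39
c20: CDB Add1=455 | r0:Add2,r1:1521,r2:Add3,r3:39
c21: CDB Add3=-171 | r0:Add2,r1:1521,r2:-171,r3:39

STATUS = VALUE -171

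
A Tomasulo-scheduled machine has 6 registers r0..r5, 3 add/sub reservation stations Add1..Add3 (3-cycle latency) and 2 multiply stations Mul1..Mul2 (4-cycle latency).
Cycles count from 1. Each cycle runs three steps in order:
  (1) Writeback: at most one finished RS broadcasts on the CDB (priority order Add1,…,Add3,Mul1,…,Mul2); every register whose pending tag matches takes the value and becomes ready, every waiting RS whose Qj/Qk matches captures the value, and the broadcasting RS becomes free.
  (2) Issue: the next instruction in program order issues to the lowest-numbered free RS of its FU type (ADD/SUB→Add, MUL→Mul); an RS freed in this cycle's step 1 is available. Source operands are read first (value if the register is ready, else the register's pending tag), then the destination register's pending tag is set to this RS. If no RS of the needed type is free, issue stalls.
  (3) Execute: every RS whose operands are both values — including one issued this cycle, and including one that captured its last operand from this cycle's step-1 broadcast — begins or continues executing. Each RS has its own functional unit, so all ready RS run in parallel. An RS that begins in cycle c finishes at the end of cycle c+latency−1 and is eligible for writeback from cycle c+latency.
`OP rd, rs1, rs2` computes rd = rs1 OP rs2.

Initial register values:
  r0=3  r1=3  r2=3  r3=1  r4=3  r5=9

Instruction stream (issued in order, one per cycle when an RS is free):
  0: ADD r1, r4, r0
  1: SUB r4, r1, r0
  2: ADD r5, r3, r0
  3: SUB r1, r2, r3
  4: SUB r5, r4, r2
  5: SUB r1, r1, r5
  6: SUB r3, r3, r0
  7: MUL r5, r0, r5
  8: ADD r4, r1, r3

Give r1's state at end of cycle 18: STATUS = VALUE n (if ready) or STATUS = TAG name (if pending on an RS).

  c1: issue ADD r1<-Add1  regs: r0:3,r1:Add1,r2:3,r3:1,r4:3,r5:9
  c2: issue SUB r4<-Add2  regs: r0:3,r1:Add1,r2:3,r3:1,r4:Add2,r5:9
  c3: issue ADD r5<-Add3  regs: r0:3,r1:Add1,r2:3,r3:1,r4:Add2,r5:Add3
  c4: CDB Add1=6; issue SUB r1<-Add1  regs: r0:3,r1:Add1,r2:3,r3:1,r4:Add2,r5:Add3
  c5: stall  regs: r0:3,r1:Add1,r2:3,r3:1,r4:Add2,r5:Add3
  c6: CDB Add3=4; issue SUB r5<-Add3  regs: r0:3,r1:Add1,r2:3,r3:1,r4:Add2,r5:Add3
  c7: CDB Add1=2; issue SUB r1<-Add1  regs: r0:3,r1:Add1,r2:3,r3:1,r4:Add2,r5:Add3
  c8: CDB Add2=3; issue SUB r3<-Add2  regs: r0:3,r1:Add1,r2:3,r3:Add2,r4:3,r5:Add3
  c9: issue MUL r5<-Mul1  regs: r0:3,r1:Add1,r2:3,r3:Add2,r4:3,r5:Mul1
  c10: stall  regs: r0:3,r1:Add1,r2:3,r3:Add2,r4:3,r5:Mul1
  c11: CDB Add2=-2; issue ADD r4<-Add2  regs: r0:3,r1:Add1,r2:3,r3:-2,r4:Add2,r5:Mul1
  c12: CDB Add3=0  regs: r0:3,r1:Add1,r2:3,r3:-2,r4:Add2,r5:Mul1
  c13: -  regs: r0:3,r1:Add1,r2:3,r3:-2,r4:Add2,r5:Mul1
  c14: -  regs: r0:3,r1:Add1,r2:3,r3:-2,r4:Add2,r5:Mul1
  c15: CDB Add1=2  regs: r0:3,r1:2,r2:3,r3:-2,r4:Add2,r5:Mul1
  c16: CDB Mul1=0  regs: r0:3,r1:2,r2:3,r3:-2,r4:Add2,r5:0
  c17: -  regs: r0:3,r1:2,r2:3,r3:-2,r4:Add2,r5:0
  c18: CDB Add2=0  regs: r0:3,r1:2,r2:3,r3:-2,r4:0,r5:0

STATUS = VALUE 2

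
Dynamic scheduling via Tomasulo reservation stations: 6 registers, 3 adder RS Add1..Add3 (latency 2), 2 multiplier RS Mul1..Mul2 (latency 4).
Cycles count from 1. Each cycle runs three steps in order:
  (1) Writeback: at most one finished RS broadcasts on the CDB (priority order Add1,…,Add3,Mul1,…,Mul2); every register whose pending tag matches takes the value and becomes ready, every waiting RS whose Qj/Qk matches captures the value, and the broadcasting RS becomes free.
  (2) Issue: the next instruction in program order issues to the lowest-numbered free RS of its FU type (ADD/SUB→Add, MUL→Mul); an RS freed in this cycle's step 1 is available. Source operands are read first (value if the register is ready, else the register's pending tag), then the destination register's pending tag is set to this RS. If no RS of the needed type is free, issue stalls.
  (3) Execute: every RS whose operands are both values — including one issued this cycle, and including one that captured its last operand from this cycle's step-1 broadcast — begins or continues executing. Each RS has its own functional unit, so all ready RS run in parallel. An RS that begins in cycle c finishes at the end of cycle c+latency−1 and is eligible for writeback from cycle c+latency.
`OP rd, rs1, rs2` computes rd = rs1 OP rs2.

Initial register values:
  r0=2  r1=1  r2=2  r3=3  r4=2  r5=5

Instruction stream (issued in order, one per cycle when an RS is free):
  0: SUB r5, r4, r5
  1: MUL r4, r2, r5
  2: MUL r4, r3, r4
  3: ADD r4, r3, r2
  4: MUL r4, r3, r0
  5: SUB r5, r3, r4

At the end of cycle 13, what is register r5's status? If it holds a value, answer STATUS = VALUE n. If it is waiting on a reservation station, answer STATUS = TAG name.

STATUS = VALUE -3

c1: issue SUB r5<-Add1 | r0:2,r1:1,r2:2,r3:3,r4:2,r5:Add1
c2: issue MUL r4<-Mul1 | r0:2,r1:1,r2:2,r3:3,r4:Mul1,r5:Add1
c3: CDB Add1=-3; issue MUL r4<-Mul2 | r0:2,r1:1,r2:2,r3:3,r4:Mul2,r5:-3
c4: issue ADD r4<-Add1 | r0:2,r1:1,r2:2,r3:3,r4:Add1,r5:-3
c5: stall | r0:2,r1:1,r2:2,r3:3,r4:Add1,r5:-3
c6: CDB Add1=5; stall | r0:2,r1:1,r2:2,r3:3,r4:5,r5:-3
c7: CDB Mul1=-6; issue MUL r4<-Mul1 | r0:2,r1:1,r2:2,r3:3,r4:Mul1,r5:-3
c8: issue SUB r5<-Add1 | r0:2,r1:1,r2:2,r3:3,r4:Mul1,r5:Add1
c9: - | r0:2,r1:1,r2:2,r3:3,r4:Mul1,r5:Add1
c10: - | r0:2,r1:1,r2:2,r3:3,r4:Mul1,r5:Add1
c11: CDB Mul1=6 | r0:2,r1:1,r2:2,r3:3,r4:6,r5:Add1
c12: CDB Mul2=-18 | r0:2,r1:1,r2:2,r3:3,r4:6,r5:Add1
c13: CDB Add1=-3 | r0:2,r1:1,r2:2,r3:3,r4:6,r5:-3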